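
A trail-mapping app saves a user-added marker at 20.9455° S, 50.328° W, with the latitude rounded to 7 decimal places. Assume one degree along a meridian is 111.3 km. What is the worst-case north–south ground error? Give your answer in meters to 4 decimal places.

Rounding to 7 decimal places leaves the latitude within ±5e-08° of the true value.
Along the meridian that is 5e-08° × 111300 m/° = 0.005565 m.

0.0056 meters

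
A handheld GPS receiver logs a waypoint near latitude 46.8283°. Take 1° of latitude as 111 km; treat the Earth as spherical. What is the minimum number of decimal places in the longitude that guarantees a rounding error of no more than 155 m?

3

At 46.8283° one degree of longitude covers 111000 × cos 46.8283° ≈ 111000 × 0.6842 ≈ 75944.8 m.
N decimal places → at most half a unit in the last place, 0.5 × 10⁻ᴺ° = 75944.8/2 × 10⁻ᴺ m.
Setting 37972.4 × 10⁻ᴺ ≤ 155 gives 10ᴺ ≥ 245, i.e. N ≥ 2.39.
N = 2 would give 380 m (too coarse); N = 3 gives 38 m ≤ 155 m.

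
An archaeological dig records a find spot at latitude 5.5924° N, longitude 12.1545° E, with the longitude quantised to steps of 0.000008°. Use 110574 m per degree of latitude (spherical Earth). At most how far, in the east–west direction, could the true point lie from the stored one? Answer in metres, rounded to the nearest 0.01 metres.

0.44 metres

With a 0.000008° grid the true value lies within half a step, ±0.000008°/2 = ±4e-06°, of the stored one.
One degree of longitude at 5.5924° is 110574 × cos 5.5924° ≈ 110574 × 0.9952 = 110048 m.
Maximum E–W displacement: 4e-06 × 110048 = 0.440191 m.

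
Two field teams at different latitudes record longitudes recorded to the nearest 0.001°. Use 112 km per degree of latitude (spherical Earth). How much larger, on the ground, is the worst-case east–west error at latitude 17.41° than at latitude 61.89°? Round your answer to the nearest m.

27 m

Rounding to 3 decimal places leaves the longitude within ±0.0005° of the true value.
Error at 17.41° = 0.0005° × 112000 × cos 17.41° ≈ 56 × 0.9542 = 53.435 m.
At 61.89°: 0.0005° × 112000 × cos 61.89° = 0.0005 × 112000 × 0.4712 ≈ 26.385 m.
Difference: 53.435 − 26.385 = 27.049 m.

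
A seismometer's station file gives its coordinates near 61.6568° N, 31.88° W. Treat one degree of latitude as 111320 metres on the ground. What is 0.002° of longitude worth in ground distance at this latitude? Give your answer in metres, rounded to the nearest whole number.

106 metres

One degree of longitude here spans 111320 × cos 61.6568° = 111320 × 0.4748 ≈ 52849.4 m; 0.002° of that is 105.699 m.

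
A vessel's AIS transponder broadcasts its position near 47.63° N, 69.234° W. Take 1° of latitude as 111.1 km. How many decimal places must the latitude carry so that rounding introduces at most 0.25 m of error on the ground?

6

One degree of latitude covers 111100 m.
N decimal places → at most half a unit in the last place, 0.5 × 10⁻ᴺ° = 111100/2 × 10⁻ᴺ m.
Need 0.5 × 111100 × 10⁻ᴺ ≤ 0.25 → 10⁻ᴺ ≤ 4.500e-06, so N ≥ 5.35.
At 5 places the error can reach 0.555 m, but 6 places keeps it to 0.0555 m.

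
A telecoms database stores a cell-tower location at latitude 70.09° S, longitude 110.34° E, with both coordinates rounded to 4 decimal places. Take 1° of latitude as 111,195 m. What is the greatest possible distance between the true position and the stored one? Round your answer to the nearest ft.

Rounding to 4 decimal places leaves each coordinate within ±5e-05° of the true value.
Latitude error → 5e-05 × 111195 = 5.55975 m along the meridian.
E–W at 70.09°: 5e-05° × 111195 × cos 70.09° = 5e-05 × 111195 × 0.3405 ≈ 1.89334 m.
Worst case both components are at the extreme and orthogonal: √(5.55975² + 1.89334²) ≈ 5.87329 m.
Converting: 5.87329 m × 3.2808 ft/m ≈ 19.269 ft.

19 ft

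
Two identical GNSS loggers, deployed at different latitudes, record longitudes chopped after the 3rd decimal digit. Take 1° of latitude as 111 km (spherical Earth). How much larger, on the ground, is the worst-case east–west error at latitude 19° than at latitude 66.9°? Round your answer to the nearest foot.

201 feet

Truncating at 3 decimal places can drop up to a full unit in the last place, so the longitude may be off by as much as 0.001°.
Error at 19° = 0.001° × 111000 × cos 19° ≈ 111 × 0.9455 = 104.95 m.
Error at 66.9° = 0.001° × 111000 × cos 66.9° ≈ 111 × 0.3923 = 43.549 m.
Difference: 104.95 − 43.549 = 61.403 m.
In feet: 61.4031 m ÷ 0.3048 ≈ 201.45 ft.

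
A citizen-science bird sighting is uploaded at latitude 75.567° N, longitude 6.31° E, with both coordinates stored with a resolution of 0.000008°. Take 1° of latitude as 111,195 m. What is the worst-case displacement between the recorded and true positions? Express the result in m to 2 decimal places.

With a 0.000008° grid the true value lies within half a step, ±0.000008°/2 = ±4e-06°, of the stored one.
N–S: 4e-06° × 111195 m/° = 0.44478 m.
E–W at 75.567°: 4e-06° × 111195 × cos 75.567° = 4e-06 × 111195 × 0.2492 ≈ 0.11086 m.
The two errors are perpendicular, so the maximum displacement is √(0.44478² + 0.11086²) ≈ 0.458388 m.

0.46 m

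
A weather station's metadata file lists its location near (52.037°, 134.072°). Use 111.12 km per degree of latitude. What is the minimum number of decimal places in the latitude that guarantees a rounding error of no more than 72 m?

3 decimal places

One degree of latitude covers 111120 m.
N decimal places → at most half a unit in the last place, 0.5 × 10⁻ᴺ° = 111120/2 × 10⁻ᴺ m.
Need 0.5 × 111120 × 10⁻ᴺ ≤ 72 → 10⁻ᴺ ≤ 1.296e-03, so N ≥ 2.89.
N = 2 would give 556 m (too coarse); N = 3 gives 55.6 m ≤ 72 m.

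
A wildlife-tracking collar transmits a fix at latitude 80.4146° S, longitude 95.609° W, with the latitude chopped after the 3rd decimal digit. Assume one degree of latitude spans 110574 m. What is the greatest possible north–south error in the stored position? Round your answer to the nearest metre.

111 metres

Truncating at 3 decimal places can drop up to a full unit in the last place, so the latitude may be off by as much as 0.001°.
Along the meridian that is 0.001° × 110574 m/° = 110.574 m.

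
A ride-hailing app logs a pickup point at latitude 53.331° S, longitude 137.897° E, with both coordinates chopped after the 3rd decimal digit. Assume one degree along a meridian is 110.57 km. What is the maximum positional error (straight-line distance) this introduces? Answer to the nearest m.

Truncating at 3 decimal places can drop up to a full unit in the last place, so each coordinate may be off by as much as 0.001°.
Latitude error → 0.001 × 110570 = 110.57 m along the meridian.
E–W at 53.331°: 0.001° × 110570 × cos 53.331° = 0.001 × 110570 × 0.5972 ≈ 66.0314 m.
Worst case both components are at the extreme and orthogonal: √(110.57² + 66.0314²) ≈ 128.786 m.

129 m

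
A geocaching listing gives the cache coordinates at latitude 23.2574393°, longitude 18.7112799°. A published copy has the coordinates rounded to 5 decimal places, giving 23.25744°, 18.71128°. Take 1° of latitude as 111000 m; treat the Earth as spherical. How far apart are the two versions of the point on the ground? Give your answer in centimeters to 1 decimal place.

7.8 centimeters

Δlat = 23.2574393 − 23.25744 = -0.0000007°; Δlon = 18.7112799 − 18.71128 = -0.0000001°.
N–S: -0.0000007° × 111000 m/° = -0.0777 m.
East–west at this latitude: -0.0000001° × 111000 × cos 23.2574° ≈ -0.0000001 × 101980 = -0.010198 m.
Hypotenuse of the two orthogonal shifts: √(0.0777² + 0.010198²) = 0.0783664 m.
That is 0.0783664 m = 7.8366 cm.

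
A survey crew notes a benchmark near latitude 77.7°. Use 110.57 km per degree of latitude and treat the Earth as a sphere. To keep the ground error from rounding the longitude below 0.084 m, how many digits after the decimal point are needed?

At 77.7° one degree of longitude covers 110570 × cos 77.7° ≈ 110570 × 0.2130 ≈ 23554.8 m.
Rounding to N decimal places gives at most 0.5 × 10⁻ᴺ degrees of error, i.e. 0.5 × 10⁻ᴺ × 23554.8 m.
Need 0.5 × 23554.8 × 10⁻ᴺ ≤ 0.084 → 10⁻ᴺ ≤ 7.132e-06, so N ≥ 5.15.
At 5 places the error can reach 0.118 m, but 6 places keeps it to 0.0118 m.

6 decimal places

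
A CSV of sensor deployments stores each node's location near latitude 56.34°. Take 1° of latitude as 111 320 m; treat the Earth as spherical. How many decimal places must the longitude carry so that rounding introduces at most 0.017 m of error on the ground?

At 56.34° one degree of longitude covers 111320 × cos 56.34° ≈ 111320 × 0.5543 ≈ 61700.6 m.
With N decimal places the half-ulp bound is 0.5·10⁻ᴺ°, or 0.5·10⁻ᴺ × 61700.6 m on the ground.
Need 0.5 × 61700.6 × 10⁻ᴺ ≤ 0.017 → 10⁻ᴺ ≤ 5.510e-07, so N ≥ 6.26.
At 6 places the error can reach 0.0309 m, but 7 places keeps it to 0.00309 m.

7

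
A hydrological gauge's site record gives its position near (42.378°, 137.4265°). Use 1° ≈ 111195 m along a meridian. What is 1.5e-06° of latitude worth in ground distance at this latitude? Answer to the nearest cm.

1.5e-06° × 111195 m/° = 0.166793 m.
That is 0.166793 m = 16.679 cm.

17 cm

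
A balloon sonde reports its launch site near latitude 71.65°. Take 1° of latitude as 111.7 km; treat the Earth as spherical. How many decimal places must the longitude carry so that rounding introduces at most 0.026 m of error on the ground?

At 71.65° one degree of longitude covers 111700 × cos 71.65° ≈ 111700 × 0.3148 ≈ 35165.5 m.
With N decimal places the half-ulp bound is 0.5·10⁻ᴺ°, or 0.5·10⁻ᴺ × 35165.5 m on the ground.
Need 0.5 × 35165.5 × 10⁻ᴺ ≤ 0.026 → 10⁻ᴺ ≤ 1.479e-06, so N ≥ 5.83.
N = 5 would give 0.176 m (too coarse); N = 6 gives 0.0176 m ≤ 0.026 m.

6 decimal places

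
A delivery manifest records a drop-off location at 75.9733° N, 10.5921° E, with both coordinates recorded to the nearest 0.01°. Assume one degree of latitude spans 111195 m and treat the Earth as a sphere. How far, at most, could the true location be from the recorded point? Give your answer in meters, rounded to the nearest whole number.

Rounding to 2 decimal places leaves each coordinate within ±0.005° of the true value.
North–south component: 0.005° × 111195 = 555.975 m.
Longitude error → 0.005 × 111195 × cos 75.9733° = 0.005 × 111195 × 0.2424 ≈ 134.754 m.
Worst case both components are at the extreme and orthogonal: √(555.975² + 134.754²) ≈ 572.072 m.

572 meters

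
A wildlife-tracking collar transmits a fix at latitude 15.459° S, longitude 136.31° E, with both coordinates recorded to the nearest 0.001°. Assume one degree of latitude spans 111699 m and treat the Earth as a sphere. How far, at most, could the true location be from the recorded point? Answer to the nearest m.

78 m

Rounding to 3 decimal places leaves each coordinate within ±0.0005° of the true value.
North–south component: 0.0005° × 111699 = 55.8495 m.
Longitude error → 0.0005 × 111699 × cos 15.459° = 0.0005 × 111699 × 0.9638 ≈ 53.8289 m.
The two errors are perpendicular, so the maximum displacement is √(55.8495² + 53.8289²) ≈ 77.5675 m.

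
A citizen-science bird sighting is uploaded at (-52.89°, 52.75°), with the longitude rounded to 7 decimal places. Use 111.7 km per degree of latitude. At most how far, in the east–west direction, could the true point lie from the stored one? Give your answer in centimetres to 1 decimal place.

0.3 centimetres

Rounding to 7 decimal places leaves the longitude within ±5e-08° of the true value.
Parallels shrink by cos φ, so at 52.89° a degree of longitude is 111700 × 0.6033 ≈ 67393.9 m.
Maximum E–W displacement: 5e-08 × 67393.9 = 0.00336969 m.
That is 0.00336969 m = 0.33697 cm.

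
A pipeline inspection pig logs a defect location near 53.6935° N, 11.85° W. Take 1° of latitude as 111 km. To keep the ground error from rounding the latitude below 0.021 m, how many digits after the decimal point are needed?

7 decimal places

One degree of latitude covers 111000 m.
N decimal places → at most half a unit in the last place, 0.5 × 10⁻ᴺ° = 111000/2 × 10⁻ᴺ m.
Setting 55500 × 10⁻ᴺ ≤ 0.021 gives 10ᴺ ≥ 2.643e+06, i.e. N ≥ 6.42.
At 6 places the error can reach 0.0555 m, but 7 places keeps it to 0.00555 m.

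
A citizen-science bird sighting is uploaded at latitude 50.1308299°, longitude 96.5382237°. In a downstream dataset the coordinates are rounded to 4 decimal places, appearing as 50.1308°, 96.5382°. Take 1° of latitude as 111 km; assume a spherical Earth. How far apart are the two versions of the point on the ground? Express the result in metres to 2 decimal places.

The latitude changed by +0.0000299° and the longitude by +0.0000237°.
North–south shift: 0.0000299 × 111000 = 3.3189 m.
East–west at this latitude: 0.0000237° × 111000 × cos 50.1308° ≈ 0.0000237 × 71155.1 = 1.68638 m.
Distance: √(3.3189² + 1.68638²) ≈ 3.72276 m.

3.72 metres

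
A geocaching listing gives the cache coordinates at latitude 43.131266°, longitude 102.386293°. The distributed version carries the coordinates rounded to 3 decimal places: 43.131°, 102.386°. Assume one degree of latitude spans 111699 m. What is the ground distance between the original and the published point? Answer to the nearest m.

38 m

The latitude changed by +0.000266° and the longitude by +0.000293°.
N–S: 0.000266° × 111699 m/° = 29.7119 m.
East–west at this latitude: 0.000293° × 111699 × cos 43.131° ≈ 0.000293 × 81517.1 = 23.8845 m.
Combined displacement = (29.7119² + 23.8845²)^½ ≈ 38.1218 m.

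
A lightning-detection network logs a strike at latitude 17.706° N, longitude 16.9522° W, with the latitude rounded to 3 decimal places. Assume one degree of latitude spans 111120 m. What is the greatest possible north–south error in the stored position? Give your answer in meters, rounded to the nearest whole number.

56 meters

Rounding to 3 decimal places leaves the latitude within ±0.0005° of the true value.
Along the meridian that is 0.0005° × 111120 m/° = 55.56 m.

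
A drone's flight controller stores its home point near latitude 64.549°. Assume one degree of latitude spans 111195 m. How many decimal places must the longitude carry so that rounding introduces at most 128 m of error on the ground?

At 64.549° one degree of longitude covers 111195 × cos 64.549° ≈ 111195 × 0.4297 ≈ 47784.8 m.
With N decimal places the half-ulp bound is 0.5·10⁻ᴺ°, or 0.5·10⁻ᴺ × 47784.8 m on the ground.
Need 0.5 × 47784.8 × 10⁻ᴺ ≤ 128 → 10⁻ᴺ ≤ 5.357e-03, so N ≥ 2.27.
So 3 decimal places suffice (23.9 m); 2 would allow up to 239 m.

3 decimal places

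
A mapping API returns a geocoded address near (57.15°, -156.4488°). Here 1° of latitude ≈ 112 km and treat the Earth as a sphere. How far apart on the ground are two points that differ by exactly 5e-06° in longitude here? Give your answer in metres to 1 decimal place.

5e-06° of longitude at 57.15° is 5e-06 × 112000 × cos 57.15° ≈ 5e-06 × 60753.5 = 0.303767 m.

0.3 metres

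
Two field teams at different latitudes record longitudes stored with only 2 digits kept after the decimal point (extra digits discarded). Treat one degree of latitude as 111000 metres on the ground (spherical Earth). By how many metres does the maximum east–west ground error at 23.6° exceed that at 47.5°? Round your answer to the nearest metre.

Truncating at 2 decimal places can drop up to a full unit in the last place, so the longitude may be off by as much as 0.01°.
Error at 23.6° = 0.01° × 111000 × cos 23.6° ≈ 1110 × 0.9164 = 1017.2 m.
Error at 47.5° = 0.01° × 111000 × cos 47.5° ≈ 1110 × 0.6756 = 749.91 m.
Difference: 1017.2 − 749.91 = 267.26 m.

267 metres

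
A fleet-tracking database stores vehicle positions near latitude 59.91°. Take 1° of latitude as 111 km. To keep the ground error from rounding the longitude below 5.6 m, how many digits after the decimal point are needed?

At 59.91° one degree of longitude covers 111000 × cos 59.91° ≈ 111000 × 0.5014 ≈ 55650.9 m.
With N decimal places the half-ulp bound is 0.5·10⁻ᴺ°, or 0.5·10⁻ᴺ × 55650.9 m on the ground.
Need 0.5 × 55650.9 × 10⁻ᴺ ≤ 5.6 → 10⁻ᴺ ≤ 2.013e-04, so N ≥ 3.70.
At 3 places the error can reach 27.8 m, but 4 places keeps it to 2.78 m.

4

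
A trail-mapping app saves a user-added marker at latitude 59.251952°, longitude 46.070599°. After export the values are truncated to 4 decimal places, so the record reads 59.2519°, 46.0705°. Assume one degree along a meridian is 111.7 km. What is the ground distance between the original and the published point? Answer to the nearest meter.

8 meters

The latitude changed by +0.000052° and the longitude by +0.000099°.
North–south shift: 0.000052 × 111700 = 5.8084 m.
E–W at 59.2519°: 0.000099° × 111700 × cos 59.2519° = 0.000099 × 111700 × 0.5113 ≈ 5.65372 m.
Combined displacement = (5.8084² + 5.65372²)^½ ≈ 8.10568 m.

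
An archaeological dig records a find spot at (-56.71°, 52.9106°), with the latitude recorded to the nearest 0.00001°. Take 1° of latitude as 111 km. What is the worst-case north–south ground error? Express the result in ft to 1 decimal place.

Rounding to 5 decimal places leaves the latitude within ±5e-06° of the true value.
So the N–S error is at most 5e-06 × 111000 = 0.555 m.
In feet: 0.555 m ÷ 0.3048 ≈ 1.8209 ft.

1.8 ft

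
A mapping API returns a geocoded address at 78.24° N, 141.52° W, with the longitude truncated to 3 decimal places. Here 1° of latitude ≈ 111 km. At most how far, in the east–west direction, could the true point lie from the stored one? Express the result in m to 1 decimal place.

22.6 m

Truncating at 3 decimal places can drop up to a full unit in the last place, so the longitude may be off by as much as 0.001°.
Parallels shrink by cos φ, so at 78.24° a degree of longitude is 111000 × 0.2038 ≈ 22623.2 m.
East–west error: 0.001° × 22623.2 m/° ≈ 22.6232 m.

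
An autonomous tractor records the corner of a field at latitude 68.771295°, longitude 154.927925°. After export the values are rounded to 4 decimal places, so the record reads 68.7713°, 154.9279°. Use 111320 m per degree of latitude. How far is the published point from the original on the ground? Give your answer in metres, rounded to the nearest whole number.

The latitude changed by -0.000005° and the longitude by +0.000025°.
N–S: -0.000005° × 111320 m/° = -0.5566 m.
East–west at this latitude: 0.000025° × 111320 × cos 68.7713° ≈ 0.000025 × 40308 = 1.0077 m.
Distance: √(0.5566² + 1.0077²) ≈ 1.1512 m.

1 metres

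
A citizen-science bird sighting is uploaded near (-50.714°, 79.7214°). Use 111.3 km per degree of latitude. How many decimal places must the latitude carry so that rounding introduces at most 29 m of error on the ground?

4

One degree of latitude covers 111300 m.
With N decimal places the half-ulp bound is 0.5·10⁻ᴺ°, or 0.5·10⁻ᴺ × 111300 m on the ground.
Setting 55650 × 10⁻ᴺ ≤ 29 gives 10ᴺ ≥ 1919, i.e. N ≥ 3.28.
N = 3 would give 55.6 m (too coarse); N = 4 gives 5.57 m ≤ 29 m.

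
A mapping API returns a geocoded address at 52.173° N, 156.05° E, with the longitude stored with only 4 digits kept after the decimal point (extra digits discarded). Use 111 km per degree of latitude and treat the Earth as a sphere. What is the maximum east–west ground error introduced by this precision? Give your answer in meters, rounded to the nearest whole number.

Truncating at 4 decimal places can drop up to a full unit in the last place, so the longitude may be off by as much as 0.0001°.
At latitude 52.173° a degree of longitude spans 111000 m × cos 52.173° = 111000 × 0.6133 ≈ 68074 m.
Maximum E–W displacement: 0.0001 × 68074 = 6.8074 m.

7 meters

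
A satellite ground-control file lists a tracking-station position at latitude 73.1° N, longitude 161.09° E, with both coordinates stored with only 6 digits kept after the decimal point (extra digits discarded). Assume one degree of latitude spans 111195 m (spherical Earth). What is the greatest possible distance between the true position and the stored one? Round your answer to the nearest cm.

12 cm

Truncating at 6 decimal places can drop up to a full unit in the last place, so each coordinate may be off by as much as 1e-06°.
Latitude error → 1e-06 × 111195 = 0.111195 m along the meridian.
E–W at 73.1°: 1e-06° × 111195 × cos 73.1° = 1e-06 × 111195 × 0.2907 ≈ 0.0323246 m.
The two errors are perpendicular, so the maximum displacement is √(0.111195² + 0.0323246²) ≈ 0.115798 m.
That is 0.115798 m = 11.58 cm.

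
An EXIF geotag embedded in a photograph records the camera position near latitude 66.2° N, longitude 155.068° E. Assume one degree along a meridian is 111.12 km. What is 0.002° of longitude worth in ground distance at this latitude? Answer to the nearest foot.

294 feet

0.002° of longitude at 66.2° is 0.002 × 111120 × cos 66.2° ≈ 0.002 × 44842 = 89.6839 m.
In feet: 89.6839 m ÷ 0.3048 ≈ 294.24 ft.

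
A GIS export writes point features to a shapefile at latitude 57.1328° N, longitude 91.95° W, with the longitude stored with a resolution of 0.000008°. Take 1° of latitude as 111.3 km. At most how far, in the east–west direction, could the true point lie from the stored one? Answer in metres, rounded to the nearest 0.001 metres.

0.242 metres

With a 0.000008° grid the true value lies within half a step, ±0.000008°/2 = ±4e-06°, of the stored one.
One degree of longitude at 57.1328° is 111300 × cos 57.1328° ≈ 111300 × 0.5427 = 60401.8 m.
Maximum E–W displacement: 4e-06 × 60401.8 = 0.241607 m.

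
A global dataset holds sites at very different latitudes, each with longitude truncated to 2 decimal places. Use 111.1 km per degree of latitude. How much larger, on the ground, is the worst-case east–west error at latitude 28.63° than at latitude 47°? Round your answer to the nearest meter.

217 meters

Truncating at 2 decimal places can drop up to a full unit in the last place, so the longitude may be off by as much as 0.01°.
Error at 28.63° = 0.01° × 111100 × cos 28.63° ≈ 1111 × 0.8777 = 975.16 m.
Error at 47° = 0.01° × 111100 × cos 47° ≈ 1111 × 0.6820 = 757.7 m.
So the lower-latitude error exceeds the higher by 975.16 − 757.7 = 217.46 m.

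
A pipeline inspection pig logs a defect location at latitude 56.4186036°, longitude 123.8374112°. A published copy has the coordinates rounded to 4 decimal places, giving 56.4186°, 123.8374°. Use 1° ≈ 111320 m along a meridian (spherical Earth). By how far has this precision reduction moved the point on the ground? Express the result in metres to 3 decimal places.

0.798 metres

The latitude changed by +0.0000036° and the longitude by +0.0000112°.
N–S: 0.0000036° × 111320 m/° = 0.400752 m.
East–west at this latitude: 0.0000112° × 111320 × cos 56.4186° ≈ 0.0000112 × 61573.4 = 0.689623 m.
Distance: √(0.400752² + 0.689623²) ≈ 0.79761 m.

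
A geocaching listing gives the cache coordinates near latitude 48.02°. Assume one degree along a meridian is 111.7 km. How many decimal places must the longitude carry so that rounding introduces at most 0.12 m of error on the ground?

6 decimal places

At 48.02° one degree of longitude covers 111700 × cos 48.02° ≈ 111700 × 0.6689 ≈ 74712.9 m.
Rounding to N decimal places gives at most 0.5 × 10⁻ᴺ degrees of error, i.e. 0.5 × 10⁻ᴺ × 74712.9 m.
Need 0.5 × 74712.9 × 10⁻ᴺ ≤ 0.12 → 10⁻ᴺ ≤ 3.212e-06, so N ≥ 5.49.
So 6 decimal places suffice (0.0374 m); 5 would allow up to 0.374 m.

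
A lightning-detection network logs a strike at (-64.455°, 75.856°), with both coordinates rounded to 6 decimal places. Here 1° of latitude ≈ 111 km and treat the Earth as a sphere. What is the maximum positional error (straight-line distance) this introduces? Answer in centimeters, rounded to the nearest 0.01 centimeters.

Rounding to 6 decimal places leaves each coordinate within ±5e-07° of the true value.
N–S: 5e-07° × 111000 m/° = 0.0555 m.
E–W at 64.455°: 5e-07° × 111000 × cos 64.455° = 5e-07 × 111000 × 0.4312 ≈ 0.0239327 m.
Worst case both components are at the extreme and orthogonal: √(0.0555² + 0.0239327²) ≈ 0.0604403 m.
That is 0.0604403 m = 6.044 cm.

6.04 centimeters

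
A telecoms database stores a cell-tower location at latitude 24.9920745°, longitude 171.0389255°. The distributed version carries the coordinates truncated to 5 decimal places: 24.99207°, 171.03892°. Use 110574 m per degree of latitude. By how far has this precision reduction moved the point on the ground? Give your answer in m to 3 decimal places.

0.743 m

Δlat = 24.9920745 − 24.99207 = +0.0000045°; Δlon = 171.0389255 − 171.03892 = +0.0000055°.
N–S: 0.0000045° × 110574 m/° = 0.497583 m.
E–W at 24.9921°: 0.0000055° × 110574 × cos 24.9921° = 0.0000055 × 110574 × 0.9064 ≈ 0.551213 m.
Combined displacement = (0.497583² + 0.551213²)^½ ≈ 0.74258 m.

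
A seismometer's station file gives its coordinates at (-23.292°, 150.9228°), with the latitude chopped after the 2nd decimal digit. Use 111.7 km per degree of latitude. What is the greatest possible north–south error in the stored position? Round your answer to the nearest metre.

1117 metres

Truncating at 2 decimal places can drop up to a full unit in the last place, so the latitude may be off by as much as 0.01°.
North–south distance: 0.01° × 111700 m/° = 1117 m.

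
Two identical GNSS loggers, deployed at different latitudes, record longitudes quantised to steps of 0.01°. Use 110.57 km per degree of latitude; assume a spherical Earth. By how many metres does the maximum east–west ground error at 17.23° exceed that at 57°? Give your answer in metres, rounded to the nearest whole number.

With a 0.01° grid the true value lies within half a step, ±0.01°/2 = ±0.005°, of the stored one.
Error at 17.23° = 0.005° × 110570 × cos 17.23° ≈ 552.85 × 0.9551 = 528.04 m.
Error at 57° = 0.005° × 110570 × cos 57° ≈ 552.85 × 0.5446 = 301.1 m.
So the lower-latitude error exceeds the higher by 528.04 − 301.1 = 226.94 m.

227 metres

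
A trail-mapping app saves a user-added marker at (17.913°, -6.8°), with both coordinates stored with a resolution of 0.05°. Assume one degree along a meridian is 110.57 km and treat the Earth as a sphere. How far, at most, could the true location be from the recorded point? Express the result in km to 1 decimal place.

3.8 km

With a 0.05° grid the true value lies within half a step, ±0.05°/2 = ±0.025°, of the stored one.
North–south component: 0.025° × 110570 = 2764.25 m.
Longitude error → 0.025 × 110570 × cos 17.913° = 0.025 × 110570 × 0.9515 ≈ 2630.25 m.
The two errors are perpendicular, so the maximum displacement is √(2764.25² + 2630.25²) ≈ 3815.67 m.
That is 3815.67 m = 3.8157 km.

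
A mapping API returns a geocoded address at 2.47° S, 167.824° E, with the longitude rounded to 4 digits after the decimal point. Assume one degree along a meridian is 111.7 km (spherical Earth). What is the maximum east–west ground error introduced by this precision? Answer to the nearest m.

6 m

Rounding to 4 decimal places leaves the longitude within ±5e-05° of the true value.
At latitude 2.47° a degree of longitude spans 111700 m × cos 2.47° = 111700 × 0.9991 ≈ 111596 m.
Maximum E–W displacement: 5e-05 × 111596 = 5.57981 m.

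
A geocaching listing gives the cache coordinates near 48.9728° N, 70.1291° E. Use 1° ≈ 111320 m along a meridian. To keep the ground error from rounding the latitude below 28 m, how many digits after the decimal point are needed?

One degree of latitude covers 111320 m.
N decimal places → at most half a unit in the last place, 0.5 × 10⁻ᴺ° = 111320/2 × 10⁻ᴺ m.
Need 0.5 × 111320 × 10⁻ᴺ ≤ 28 → 10⁻ᴺ ≤ 5.031e-04, so N ≥ 3.30.
So 4 decimal places suffice (5.57 m); 3 would allow up to 55.7 m.

4 decimal places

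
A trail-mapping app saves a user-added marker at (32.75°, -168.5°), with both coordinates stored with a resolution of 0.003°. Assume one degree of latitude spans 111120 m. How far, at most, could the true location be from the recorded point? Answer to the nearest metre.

218 metres

With a 0.003° grid the true value lies within half a step, ±0.003°/2 = ±0.0015°, of the stored one.
N–S: 0.0015° × 111120 m/° = 166.68 m.
E–W at 32.75°: 0.0015° × 111120 × cos 32.75° = 0.0015 × 111120 × 0.8410 ≈ 140.184 m.
Combining orthogonally: (166.68² + 140.184²)^½ ≈ 217.793 m.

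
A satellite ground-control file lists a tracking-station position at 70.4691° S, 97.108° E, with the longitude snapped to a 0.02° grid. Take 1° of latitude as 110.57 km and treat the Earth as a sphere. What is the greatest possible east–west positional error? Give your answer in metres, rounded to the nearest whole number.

370 metres

With a 0.02° grid the true value lies within half a step, ±0.02°/2 = ±0.01°, of the stored one.
Parallels shrink by cos φ, so at 70.4691° a degree of longitude is 110570 × 0.3343 ≈ 36965.2 m.
So at most 0.01° × 36965.2 ≈ 369.652 m east–west.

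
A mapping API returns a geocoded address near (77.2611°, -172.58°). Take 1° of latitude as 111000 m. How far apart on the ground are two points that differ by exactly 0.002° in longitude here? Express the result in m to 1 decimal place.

At 77.2611° a degree of longitude is 111000 × cos 77.2611° ≈ 24476.4 m, so 0.002° corresponds to 48.9529 m.

49.0 m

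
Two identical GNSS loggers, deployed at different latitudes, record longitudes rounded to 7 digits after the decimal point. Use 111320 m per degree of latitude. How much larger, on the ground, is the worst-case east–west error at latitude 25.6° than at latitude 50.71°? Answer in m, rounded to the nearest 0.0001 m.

0.0015 m

Rounding to 7 decimal places leaves the longitude within ±5e-08° of the true value.
Error at 25.6° = 5e-08° × 111320 × cos 25.6° ≈ 0.005566 × 0.9018 = 0.0050196 m.
At 50.71°: 5e-08° × 111320 × cos 50.71° = 5e-08 × 111320 × 0.6332 ≈ 0.0035246 m.
So the lower-latitude error exceeds the higher by 0.0050196 − 0.0035246 = 0.001495 m.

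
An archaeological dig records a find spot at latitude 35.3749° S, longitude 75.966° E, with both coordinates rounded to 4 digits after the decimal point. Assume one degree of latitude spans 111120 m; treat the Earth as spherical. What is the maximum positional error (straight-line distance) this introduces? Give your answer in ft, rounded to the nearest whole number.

24 ft

Rounding to 4 decimal places leaves each coordinate within ±5e-05° of the true value.
Latitude error → 5e-05 × 111120 = 5.556 m along the meridian.
E–W at 35.3749°: 5e-05° × 111120 × cos 35.3749° = 5e-05 × 111120 × 0.8154 ≈ 4.53026 m.
The two errors are perpendicular, so the maximum displacement is √(5.556² + 4.53026²) ≈ 7.16885 m.
In feet: 7.16885 m ÷ 0.3048 ≈ 23.52 ft.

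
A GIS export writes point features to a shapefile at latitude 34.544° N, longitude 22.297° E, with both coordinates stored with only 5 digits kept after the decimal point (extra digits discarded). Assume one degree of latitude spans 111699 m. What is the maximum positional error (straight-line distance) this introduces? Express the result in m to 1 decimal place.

1.4 m

Truncating at 5 decimal places can drop up to a full unit in the last place, so each coordinate may be off by as much as 1e-05°.
N–S: 1e-05° × 111699 m/° = 1.11699 m.
E–W at 34.544°: 1e-05° × 111699 × cos 34.544° = 1e-05 × 111699 × 0.8237 ≈ 0.920055 m.
Worst case both components are at the extreme and orthogonal: √(1.11699² + 0.920055²) ≈ 1.44712 m.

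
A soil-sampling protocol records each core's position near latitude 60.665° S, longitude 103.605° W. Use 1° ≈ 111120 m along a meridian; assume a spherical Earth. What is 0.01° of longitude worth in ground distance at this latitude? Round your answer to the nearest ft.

At 60.665° a degree of longitude is 111120 × cos 60.665° ≈ 54439.4 m, so 0.01° corresponds to 544.394 m.
Converting: 544.394 m × 3.2808 ft/m ≈ 1786.1 ft.

1786 ft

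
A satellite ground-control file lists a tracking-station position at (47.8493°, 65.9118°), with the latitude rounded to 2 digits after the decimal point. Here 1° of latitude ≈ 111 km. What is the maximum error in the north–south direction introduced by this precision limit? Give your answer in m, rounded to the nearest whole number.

Rounding to 2 decimal places leaves the latitude within ±0.005° of the true value.
Along the meridian that is 0.005° × 111000 m/° = 555 m.

555 m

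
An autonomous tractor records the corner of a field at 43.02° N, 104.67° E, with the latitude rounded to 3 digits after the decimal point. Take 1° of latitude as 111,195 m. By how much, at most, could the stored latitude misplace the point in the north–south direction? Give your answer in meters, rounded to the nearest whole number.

Rounding to 3 decimal places leaves the latitude within ±0.0005° of the true value.
So the N–S error is at most 0.0005 × 111195 = 55.5975 m.

56 meters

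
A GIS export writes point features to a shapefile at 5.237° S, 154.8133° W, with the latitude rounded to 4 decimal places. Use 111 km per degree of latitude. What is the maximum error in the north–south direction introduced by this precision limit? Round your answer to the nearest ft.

18 ft

Rounding to 4 decimal places leaves the latitude within ±5e-05° of the true value.
Along the meridian that is 5e-05° × 111000 m/° = 5.55 m.
Converting: 5.55 m × 3.2808 ft/m ≈ 18.209 ft.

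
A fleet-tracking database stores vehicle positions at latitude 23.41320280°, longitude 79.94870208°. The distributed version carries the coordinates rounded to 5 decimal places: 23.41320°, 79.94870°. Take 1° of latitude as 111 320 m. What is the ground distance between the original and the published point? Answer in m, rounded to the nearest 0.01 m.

The latitude changed by +0.00000280° and the longitude by +0.00000208°.
North–south shift: 0.00000280 × 111320 = 0.311696 m.
East–west at this latitude: 0.00000208° × 111320 × cos 23.4132° ≈ 0.00000208 × 102154 = 0.212481 m.
Combined displacement = (0.311696² + 0.212481²)^½ ≈ 0.37723 m.

0.38 m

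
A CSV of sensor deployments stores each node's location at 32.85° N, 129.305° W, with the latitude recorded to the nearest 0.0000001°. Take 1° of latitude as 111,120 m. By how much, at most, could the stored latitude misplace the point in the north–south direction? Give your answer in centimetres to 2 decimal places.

Rounding to 7 decimal places leaves the latitude within ±5e-08° of the true value.
North–south distance: 5e-08° × 111120 m/° = 0.005556 m.
That is 0.005556 m = 0.5556 cm.

0.56 centimetres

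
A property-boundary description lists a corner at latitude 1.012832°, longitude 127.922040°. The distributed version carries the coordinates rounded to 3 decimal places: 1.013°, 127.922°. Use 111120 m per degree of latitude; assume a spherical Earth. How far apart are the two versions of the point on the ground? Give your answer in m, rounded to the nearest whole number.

19 m

The latitude changed by -0.000168° and the longitude by +0.000040°.
North–south shift: -0.000168 × 111120 = -18.6682 m.
E–W at 1.013°: 0.000040° × 111120 × cos 1.013° = 0.000040 × 111120 × 0.9998 ≈ 4.44411 m.
Distance: √(18.6682² + 4.44411²) ≈ 19.1898 m.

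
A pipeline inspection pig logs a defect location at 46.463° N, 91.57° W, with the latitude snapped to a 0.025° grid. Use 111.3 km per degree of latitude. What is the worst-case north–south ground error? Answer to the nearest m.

With a 0.025° grid the true value lies within half a step, ±0.025°/2 = ±0.0125°, of the stored one.
North–south distance: 0.0125° × 111300 m/° = 1391.25 m.

1391 m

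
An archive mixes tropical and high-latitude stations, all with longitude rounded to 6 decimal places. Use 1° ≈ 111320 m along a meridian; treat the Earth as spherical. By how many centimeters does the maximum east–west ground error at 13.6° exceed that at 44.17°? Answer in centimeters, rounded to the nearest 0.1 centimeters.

Rounding to 6 decimal places leaves the longitude within ±5e-07° of the true value.
At 13.6°: 5e-07° × 111320 × cos 13.6° = 5e-07 × 111320 × 0.9720 ≈ 0.054099 m.
At 44.17°: 5e-07° × 111320 × cos 44.17° = 5e-07 × 111320 × 0.7173 ≈ 0.039924 m.
So the lower-latitude error exceeds the higher by 0.054099 − 0.039924 = 0.014176 m.
That is 0.0141758 m = 1.4176 cm.

1.4 centimeters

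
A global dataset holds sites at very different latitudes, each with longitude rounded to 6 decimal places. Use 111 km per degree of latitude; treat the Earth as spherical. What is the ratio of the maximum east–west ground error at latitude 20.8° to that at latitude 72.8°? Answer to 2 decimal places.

3.16

Rounding to 6 decimal places leaves the longitude within ±5e-07° of the true value.
At 20.8°: 5e-07° × 111000 × cos 20.8° = 5e-07 × 111000 × 0.9348 ≈ 0.051883 m.
Error at 72.8° = 5e-07° × 111000 × cos 72.8° ≈ 0.0555 × 0.2957 = 0.016412 m.
Ratio: 0.051883 / 0.016412 = cos 20.8° / cos 72.8° ≈ 3.1613.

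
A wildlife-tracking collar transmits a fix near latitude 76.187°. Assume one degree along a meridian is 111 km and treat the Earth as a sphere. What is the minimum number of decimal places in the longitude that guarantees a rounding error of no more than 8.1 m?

4 decimal places

At 76.187° one degree of longitude covers 111000 × cos 76.187° ≈ 111000 × 0.2388 ≈ 26501.7 m.
N decimal places → at most half a unit in the last place, 0.5 × 10⁻ᴺ° = 26501.7/2 × 10⁻ᴺ m.
Setting 13250.8 × 10⁻ᴺ ≤ 8.1 gives 10ᴺ ≥ 1636, i.e. N ≥ 3.21.
N = 3 would give 13.3 m (too coarse); N = 4 gives 1.33 m ≤ 8.1 m.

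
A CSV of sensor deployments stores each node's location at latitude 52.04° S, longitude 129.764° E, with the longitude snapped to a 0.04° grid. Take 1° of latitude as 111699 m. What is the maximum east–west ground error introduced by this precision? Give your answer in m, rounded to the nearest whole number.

1374 m

With a 0.04° grid the true value lies within half a step, ±0.04°/2 = ±0.02°, of the stored one.
Parallels shrink by cos φ, so at 52.04° a degree of longitude is 111699 × 0.6151 ≈ 68707.3 m.
East–west error: 0.02° × 68707.3 m/° ≈ 1374.15 m.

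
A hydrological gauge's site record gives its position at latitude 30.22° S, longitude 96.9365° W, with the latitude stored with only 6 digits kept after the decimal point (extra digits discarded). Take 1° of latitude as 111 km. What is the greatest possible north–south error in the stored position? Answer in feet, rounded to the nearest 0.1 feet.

0.4 feet

Truncating at 6 decimal places can drop up to a full unit in the last place, so the latitude may be off by as much as 1e-06°.
Along the meridian that is 1e-06° × 111000 m/° = 0.111 m.
In feet: 0.111 m ÷ 0.3048 ≈ 0.36417 ft.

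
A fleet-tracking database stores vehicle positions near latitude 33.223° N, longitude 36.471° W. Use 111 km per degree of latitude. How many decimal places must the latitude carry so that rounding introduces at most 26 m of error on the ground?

4 decimal places

One degree of latitude covers 111000 m.
Rounding to N decimal places gives at most 0.5 × 10⁻ᴺ degrees of error, i.e. 0.5 × 10⁻ᴺ × 111000 m.
Need 0.5 × 111000 × 10⁻ᴺ ≤ 26 → 10⁻ᴺ ≤ 4.685e-04, so N ≥ 3.33.
N = 3 would give 55.5 m (too coarse); N = 4 gives 5.55 m ≤ 26 m.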